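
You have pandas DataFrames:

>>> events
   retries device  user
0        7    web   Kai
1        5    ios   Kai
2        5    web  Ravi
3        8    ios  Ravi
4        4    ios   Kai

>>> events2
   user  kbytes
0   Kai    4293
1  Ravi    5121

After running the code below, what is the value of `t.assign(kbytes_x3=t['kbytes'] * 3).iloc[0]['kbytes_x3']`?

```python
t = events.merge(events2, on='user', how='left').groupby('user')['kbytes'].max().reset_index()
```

merge on 'user' (how='left') → 5 rows:
   retries device  user  kbytes
0        7    web   Kai    4293
1        5    ios   Kai    4293
2        5    web  Ravi    5121
3        8    ios  Ravi    5121
4        4    ios   Kai    4293
group by user, max of kbytes:
user
Kai     4293
Ravi    5121
Name: kbytes, dtype: int64
reset_index():
   user  kbytes
0   Kai    4293
1  Ravi    5121
add column kbytes_x3 = t['kbytes'] * 3:
   user  kbytes  kbytes_x3
0   Kai    4293      12879
1  Ravi    5121      15363
Finally, value at position 0, column 'kbytes_x3' = 12879.

12879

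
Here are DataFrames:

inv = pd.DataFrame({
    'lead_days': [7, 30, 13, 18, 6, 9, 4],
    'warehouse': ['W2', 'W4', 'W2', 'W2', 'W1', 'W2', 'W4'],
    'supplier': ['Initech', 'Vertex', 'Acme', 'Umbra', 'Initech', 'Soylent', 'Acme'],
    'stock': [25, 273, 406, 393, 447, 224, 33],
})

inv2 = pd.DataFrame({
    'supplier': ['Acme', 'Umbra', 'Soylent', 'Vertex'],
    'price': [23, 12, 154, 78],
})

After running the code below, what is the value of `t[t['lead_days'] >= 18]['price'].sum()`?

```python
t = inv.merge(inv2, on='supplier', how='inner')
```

merge on 'supplier' (how='inner') → 5 rows:
   lead_days warehouse supplier  stock  price
0         30        W4   Vertex    273     78
1         13        W2     Acme    406     23
2         18        W2    Umbra    393     12
3          9        W2  Soylent    224    154
4          4        W4     Acme     33     23
filter rows where lead_days >= 18:
   lead_days warehouse supplier  stock  price
0         30        W4   Vertex    273     78
2         18        W2    Umbra    393     12
Finally, sum of column 'price' = 90.

90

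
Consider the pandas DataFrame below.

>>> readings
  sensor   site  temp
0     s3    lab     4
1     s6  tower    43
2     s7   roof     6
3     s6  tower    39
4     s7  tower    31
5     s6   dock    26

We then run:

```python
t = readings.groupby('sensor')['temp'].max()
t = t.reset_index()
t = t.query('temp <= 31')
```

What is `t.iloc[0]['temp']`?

4

group by sensor, max of temp:
sensor
s3     4
s6    43
s7    31
Name: temp, dtype: int64
reset_index():
  sensor  temp
0     s3     4
1     s6    43
2     s7    31
filter rows where temp <= 31:
  sensor  temp
0     s3     4
2     s7    31
value at position 0, column 'temp' → 4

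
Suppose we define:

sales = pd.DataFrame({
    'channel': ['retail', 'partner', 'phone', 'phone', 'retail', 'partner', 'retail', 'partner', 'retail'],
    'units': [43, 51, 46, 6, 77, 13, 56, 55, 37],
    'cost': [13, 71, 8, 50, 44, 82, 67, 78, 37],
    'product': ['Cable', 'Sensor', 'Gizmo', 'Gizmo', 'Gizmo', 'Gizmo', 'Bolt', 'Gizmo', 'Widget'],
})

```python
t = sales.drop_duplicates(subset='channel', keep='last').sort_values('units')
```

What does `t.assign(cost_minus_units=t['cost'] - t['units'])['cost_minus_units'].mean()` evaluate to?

22.3333333333

drop duplicate channel (keep=last):
   channel  units  cost product
3    phone      6    50   Gizmo
7  partner     55    78   Gizmo
8   retail     37    37  Widget
sort by units:
   channel  units  cost product
3    phone      6    50   Gizmo
8   retail     37    37  Widget
7  partner     55    78   Gizmo
add column cost_minus_units = t['cost'] - t['units']:
   channel  units  cost product  cost_minus_units
3    phone      6    50   Gizmo                44
8   retail     37    37  Widget                 0
7  partner     55    78   Gizmo                23
So mean() = 22.3333333333.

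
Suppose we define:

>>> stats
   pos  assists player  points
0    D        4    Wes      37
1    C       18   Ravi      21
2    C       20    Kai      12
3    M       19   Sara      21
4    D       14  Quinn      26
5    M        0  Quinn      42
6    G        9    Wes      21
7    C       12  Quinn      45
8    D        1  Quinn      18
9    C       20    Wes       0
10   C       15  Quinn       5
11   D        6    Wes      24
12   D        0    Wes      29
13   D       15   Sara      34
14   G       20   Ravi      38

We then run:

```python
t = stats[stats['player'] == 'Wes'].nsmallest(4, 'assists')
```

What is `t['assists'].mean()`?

filter rows where player == 'Wes':
   pos  assists player  points
0    D        4    Wes      37
6    G        9    Wes      21
9    C       20    Wes       0
11   D        6    Wes      24
12   D        0    Wes      29
take 4 rows with smallest assists:
   pos  assists player  points
12   D        0    Wes      29
0    D        4    Wes      37
11   D        6    Wes      24
6    G        9    Wes      21
Finally, mean of column 'assists' = 4.75.

4.75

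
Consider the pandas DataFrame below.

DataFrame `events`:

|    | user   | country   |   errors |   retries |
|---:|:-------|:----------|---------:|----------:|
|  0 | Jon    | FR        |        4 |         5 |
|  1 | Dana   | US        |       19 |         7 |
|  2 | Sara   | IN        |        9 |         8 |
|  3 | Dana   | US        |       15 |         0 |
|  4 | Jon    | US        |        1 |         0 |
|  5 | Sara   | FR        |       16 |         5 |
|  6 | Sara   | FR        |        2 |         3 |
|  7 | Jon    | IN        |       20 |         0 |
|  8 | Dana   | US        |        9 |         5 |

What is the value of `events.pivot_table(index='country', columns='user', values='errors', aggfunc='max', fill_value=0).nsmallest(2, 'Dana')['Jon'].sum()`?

24

pivot: rows=country, cols=user, max(errors):
user     Dana  Jon  Sara
country                 
FR          0    4    16
IN          0   20     9
US         19    1     0
take 2 rows with smallest Dana:
user     Dana  Jon  Sara
country                 
FR          0    4    16
IN          0   20     9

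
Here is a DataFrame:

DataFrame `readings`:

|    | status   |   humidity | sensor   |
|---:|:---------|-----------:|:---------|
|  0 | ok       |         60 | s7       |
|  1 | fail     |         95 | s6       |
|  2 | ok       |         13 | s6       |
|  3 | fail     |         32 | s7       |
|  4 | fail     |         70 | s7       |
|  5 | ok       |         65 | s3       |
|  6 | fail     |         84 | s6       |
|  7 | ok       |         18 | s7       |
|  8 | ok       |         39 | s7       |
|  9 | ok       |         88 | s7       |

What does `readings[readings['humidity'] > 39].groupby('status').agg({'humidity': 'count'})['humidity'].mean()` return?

filter rows where humidity > 39:
  status  humidity sensor
0     ok        60     s7
1   fail        95     s6
4   fail        70     s7
5     ok        65     s3
6   fail        84     s6
9     ok        88     s7
group by status, count of humidity:
        humidity
status          
fail           3
ok             3
Taking the mean of column 'humidity' gives 3.0.

3.0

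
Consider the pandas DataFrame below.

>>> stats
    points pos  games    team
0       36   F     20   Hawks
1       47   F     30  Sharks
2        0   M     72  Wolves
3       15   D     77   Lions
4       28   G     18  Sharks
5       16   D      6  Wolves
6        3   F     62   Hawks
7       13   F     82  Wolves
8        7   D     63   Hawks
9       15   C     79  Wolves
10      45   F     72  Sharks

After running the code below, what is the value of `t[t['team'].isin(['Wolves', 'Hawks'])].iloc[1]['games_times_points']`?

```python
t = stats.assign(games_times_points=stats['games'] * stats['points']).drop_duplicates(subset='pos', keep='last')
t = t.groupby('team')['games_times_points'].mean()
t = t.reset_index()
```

add column games_times_points = stats['games'] * stats['points']:
    points pos  games    team  games_times_points
0       36   F     20   Hawks                 720
1       47   F     30  Sharks                1410
2        0   M     72  Wolves                   0
3       15   D     77   Lions                1155
4       28   G     18  Sharks                 504
5       16   D      6  Wolves                  96
6        3   F     62   Hawks                 186
7       13   F     82  Wolves                1066
8        7   D     63   Hawks                 441
9       15   C     79  Wolves                1185
10      45   F     72  Sharks                3240
drop duplicate pos (keep=last):
    points pos  games    team  games_times_points
2        0   M     72  Wolves                   0
4       28   G     18  Sharks                 504
8        7   D     63   Hawks                 441
9       15   C     79  Wolves                1185
10      45   F     72  Sharks                3240
group by team, mean of games_times_points:
team
Hawks      441.0
Sharks    1872.0
Wolves     592.5
Name: games_times_points, dtype: float64
reset_index():
     team  games_times_points
0   Hawks               441.0
1  Sharks              1872.0
2  Wolves               592.5
filter rows where team in ['Wolves', 'Hawks']:
     team  games_times_points
0   Hawks               441.0
2  Wolves               592.5
Finally, value at position 1, column 'games_times_points' = 592.5.

592.5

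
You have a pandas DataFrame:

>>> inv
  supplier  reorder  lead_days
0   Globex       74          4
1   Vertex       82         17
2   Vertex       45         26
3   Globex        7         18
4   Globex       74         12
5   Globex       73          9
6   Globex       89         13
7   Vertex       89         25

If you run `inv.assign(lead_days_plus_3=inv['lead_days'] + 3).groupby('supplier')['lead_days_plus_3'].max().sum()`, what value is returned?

add column lead_days_plus_3 = inv['lead_days'] + 3:
  supplier  reorder  lead_days  lead_days_plus_3
0   Globex       74          4                 7
1   Vertex       82         17                20
2   Vertex       45         26                29
3   Globex        7         18                21
4   Globex       74         12                15
5   Globex       73          9                12
6   Globex       89         13                16
7   Vertex       89         25                28
group by supplier, max of lead_days_plus_3:
supplier
Globex    21
Vertex    29
Name: lead_days_plus_3, dtype: int64
Then the sum of the resulting series: 50

50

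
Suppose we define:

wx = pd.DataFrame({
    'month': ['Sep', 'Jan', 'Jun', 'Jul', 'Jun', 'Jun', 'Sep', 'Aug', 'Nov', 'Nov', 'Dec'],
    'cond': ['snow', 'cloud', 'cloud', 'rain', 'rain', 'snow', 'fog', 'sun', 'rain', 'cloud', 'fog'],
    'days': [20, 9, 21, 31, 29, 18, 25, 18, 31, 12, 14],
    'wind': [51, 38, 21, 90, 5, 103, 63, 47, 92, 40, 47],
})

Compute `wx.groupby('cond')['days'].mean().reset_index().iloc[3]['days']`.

19.0

group by cond, mean of days:
cond
cloud    14.000000
fog      19.500000
rain     30.333333
snow     19.000000
sun      18.000000
Name: days, dtype: float64
reset_index():
    cond       days
0  cloud  14.000000
1    fog  19.500000
2   rain  30.333333
3   snow  19.000000
4    sun  18.000000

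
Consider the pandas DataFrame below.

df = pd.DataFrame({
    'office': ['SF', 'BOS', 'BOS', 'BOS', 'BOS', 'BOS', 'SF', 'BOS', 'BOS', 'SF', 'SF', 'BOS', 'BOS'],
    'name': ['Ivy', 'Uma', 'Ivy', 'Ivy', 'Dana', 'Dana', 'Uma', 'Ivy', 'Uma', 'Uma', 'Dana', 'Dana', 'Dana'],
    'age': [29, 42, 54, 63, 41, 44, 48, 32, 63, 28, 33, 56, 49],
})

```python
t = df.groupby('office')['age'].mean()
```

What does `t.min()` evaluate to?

34.5

group by office, mean of age:
office
BOS    49.333333
SF     34.500000
Name: age, dtype: float64
Finally, min of the resulting series = 34.5.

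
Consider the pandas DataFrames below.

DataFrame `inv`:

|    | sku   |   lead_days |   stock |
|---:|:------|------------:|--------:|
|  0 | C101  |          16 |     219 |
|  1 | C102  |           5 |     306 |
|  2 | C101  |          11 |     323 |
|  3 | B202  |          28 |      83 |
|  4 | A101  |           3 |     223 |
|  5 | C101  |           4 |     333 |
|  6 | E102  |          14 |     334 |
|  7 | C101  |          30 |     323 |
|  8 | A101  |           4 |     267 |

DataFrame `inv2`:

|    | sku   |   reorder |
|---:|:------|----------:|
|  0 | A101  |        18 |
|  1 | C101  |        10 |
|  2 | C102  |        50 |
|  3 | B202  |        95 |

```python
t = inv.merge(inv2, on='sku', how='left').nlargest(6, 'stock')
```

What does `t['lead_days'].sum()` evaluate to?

68

merge on 'sku' (how='left') → 9 rows:
    sku  lead_days  stock  reorder
0  C101         16    219     10.0
1  C102          5    306     50.0
2  C101         11    323     10.0
3  B202         28     83     95.0
4  A101          3    223     18.0
5  C101          4    333     10.0
6  E102         14    334      NaN
7  C101         30    323     10.0
8  A101          4    267     18.0
take 6 rows with largest stock:
    sku  lead_days  stock  reorder
6  E102         14    334      NaN
5  C101          4    333     10.0
2  C101         11    323     10.0
7  C101         30    323     10.0
1  C102          5    306     50.0
8  A101          4    267     18.0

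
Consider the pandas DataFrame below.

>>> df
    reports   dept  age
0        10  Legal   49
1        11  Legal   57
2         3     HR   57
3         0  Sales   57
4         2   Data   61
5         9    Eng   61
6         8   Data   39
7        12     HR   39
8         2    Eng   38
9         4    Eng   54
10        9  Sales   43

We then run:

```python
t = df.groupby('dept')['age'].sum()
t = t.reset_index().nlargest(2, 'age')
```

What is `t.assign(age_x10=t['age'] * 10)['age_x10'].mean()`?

1295.0

group by dept, sum of age:
dept
Data     100
Eng      153
HR        96
Legal    106
Sales    100
Name: age, dtype: int64
reset_index():
    dept  age
0   Data  100
1    Eng  153
2     HR   96
3  Legal  106
4  Sales  100
take 2 rows with largest age:
    dept  age
1    Eng  153
3  Legal  106
add column age_x10 = t['age'] * 10:
    dept  age  age_x10
1    Eng  153     1530
3  Legal  106     1060
So mean() = 1295.0.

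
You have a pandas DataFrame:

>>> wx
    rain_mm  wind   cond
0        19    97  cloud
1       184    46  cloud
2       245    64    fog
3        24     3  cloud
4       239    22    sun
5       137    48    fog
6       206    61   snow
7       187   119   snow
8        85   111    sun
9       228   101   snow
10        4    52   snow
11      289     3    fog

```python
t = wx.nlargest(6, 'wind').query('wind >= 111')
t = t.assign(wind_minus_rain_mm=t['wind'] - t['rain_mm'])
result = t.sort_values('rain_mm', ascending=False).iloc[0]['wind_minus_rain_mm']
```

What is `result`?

take 6 rows with largest wind:
   rain_mm  wind   cond
7      187   119   snow
8       85   111    sun
9      228   101   snow
0       19    97  cloud
2      245    64    fog
6      206    61   snow
filter rows where wind >= 111:
   rain_mm  wind  cond
7      187   119  snow
8       85   111   sun
add column wind_minus_rain_mm = t['wind'] - t['rain_mm']:
   rain_mm  wind  cond  wind_minus_rain_mm
7      187   119  snow                 -68
8       85   111   sun                  26
sort by rain_mm descending:
   rain_mm  wind  cond  wind_minus_rain_mm
7      187   119  snow                 -68
8       85   111   sun                  26

-68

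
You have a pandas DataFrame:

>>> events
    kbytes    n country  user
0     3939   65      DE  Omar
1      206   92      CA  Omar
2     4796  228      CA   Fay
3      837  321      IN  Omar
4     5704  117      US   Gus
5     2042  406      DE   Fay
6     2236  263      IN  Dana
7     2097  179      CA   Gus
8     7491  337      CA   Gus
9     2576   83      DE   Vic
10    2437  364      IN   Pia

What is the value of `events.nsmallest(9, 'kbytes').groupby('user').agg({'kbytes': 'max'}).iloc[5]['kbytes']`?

2576

take 9 rows with smallest kbytes:
    kbytes    n country  user
1      206   92      CA  Omar
3      837  321      IN  Omar
5     2042  406      DE   Fay
7     2097  179      CA   Gus
6     2236  263      IN  Dana
10    2437  364      IN   Pia
9     2576   83      DE   Vic
0     3939   65      DE  Omar
2     4796  228      CA   Fay
group by user, max of kbytes:
      kbytes
user        
Dana    2236
Fay     4796
Gus     2097
Omar    3939
Pia     2437
Vic     2576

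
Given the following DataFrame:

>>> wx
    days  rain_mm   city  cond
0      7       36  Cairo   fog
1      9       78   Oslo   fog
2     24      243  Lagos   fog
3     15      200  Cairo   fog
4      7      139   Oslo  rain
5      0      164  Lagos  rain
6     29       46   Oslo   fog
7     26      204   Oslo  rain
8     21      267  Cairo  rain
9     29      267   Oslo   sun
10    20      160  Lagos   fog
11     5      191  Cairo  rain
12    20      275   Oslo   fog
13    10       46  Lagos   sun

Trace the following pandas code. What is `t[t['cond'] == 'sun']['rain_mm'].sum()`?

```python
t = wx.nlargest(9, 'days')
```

313

take 9 rows with largest days:
    days  rain_mm   city  cond
6     29       46   Oslo   fog
9     29      267   Oslo   sun
7     26      204   Oslo  rain
2     24      243  Lagos   fog
8     21      267  Cairo  rain
10    20      160  Lagos   fog
12    20      275   Oslo   fog
3     15      200  Cairo   fog
13    10       46  Lagos   sun
filter rows where cond == 'sun':
    days  rain_mm   city cond
9     29      267   Oslo  sun
13    10       46  Lagos  sun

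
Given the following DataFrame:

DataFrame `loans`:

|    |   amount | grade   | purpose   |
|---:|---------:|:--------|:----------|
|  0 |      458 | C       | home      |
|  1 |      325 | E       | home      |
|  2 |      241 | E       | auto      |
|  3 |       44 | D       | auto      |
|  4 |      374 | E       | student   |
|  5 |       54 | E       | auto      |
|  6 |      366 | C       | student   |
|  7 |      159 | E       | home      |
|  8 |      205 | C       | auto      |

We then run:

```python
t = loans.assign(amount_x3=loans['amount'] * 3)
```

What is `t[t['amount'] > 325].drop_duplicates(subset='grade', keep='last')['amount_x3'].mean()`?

add column amount_x3 = loans['amount'] * 3:
   amount grade  purpose  amount_x3
0     458     C     home       1374
1     325     E     home        975
2     241     E     auto        723
3      44     D     auto        132
4     374     E  student       1122
5      54     E     auto        162
6     366     C  student       1098
7     159     E     home        477
8     205     C     auto        615
filter rows where amount > 325:
   amount grade  purpose  amount_x3
0     458     C     home       1374
4     374     E  student       1122
6     366     C  student       1098
drop duplicate grade (keep=last):
   amount grade  purpose  amount_x3
4     374     E  student       1122
6     366     C  student       1098

1110.0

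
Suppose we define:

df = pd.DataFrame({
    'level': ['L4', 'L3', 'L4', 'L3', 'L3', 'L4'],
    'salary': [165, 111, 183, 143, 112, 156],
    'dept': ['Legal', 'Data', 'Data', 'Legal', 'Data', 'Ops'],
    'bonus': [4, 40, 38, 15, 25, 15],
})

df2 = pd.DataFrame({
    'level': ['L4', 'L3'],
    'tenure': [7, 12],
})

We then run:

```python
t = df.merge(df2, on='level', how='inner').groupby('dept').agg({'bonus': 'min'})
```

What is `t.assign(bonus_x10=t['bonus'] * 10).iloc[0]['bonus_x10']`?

250

merge on 'level' (how='inner') → 6 rows:
  level  salary   dept  bonus  tenure
0    L4     165  Legal      4       7
1    L3     111   Data     40      12
2    L4     183   Data     38       7
3    L3     143  Legal     15      12
4    L3     112   Data     25      12
5    L4     156    Ops     15       7
group by dept, min of bonus:
       bonus
dept        
Data      25
Legal      4
Ops       15
add column bonus_x10 = t['bonus'] * 10:
       bonus  bonus_x10
dept                   
Data      25        250
Legal      4         40
Ops       15        150
So iloc[0]['bonus_x10'] = 250.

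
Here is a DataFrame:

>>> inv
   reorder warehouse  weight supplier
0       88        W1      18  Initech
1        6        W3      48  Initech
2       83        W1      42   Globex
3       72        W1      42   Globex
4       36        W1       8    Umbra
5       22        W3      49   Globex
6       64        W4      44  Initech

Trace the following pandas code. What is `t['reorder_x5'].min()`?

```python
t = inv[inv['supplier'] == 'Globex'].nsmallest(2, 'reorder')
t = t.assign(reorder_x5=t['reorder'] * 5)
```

110

filter rows where supplier == 'Globex':
   reorder warehouse  weight supplier
2       83        W1      42   Globex
3       72        W1      42   Globex
5       22        W3      49   Globex
take 2 rows with smallest reorder:
   reorder warehouse  weight supplier
5       22        W3      49   Globex
3       72        W1      42   Globex
add column reorder_x5 = t['reorder'] * 5:
   reorder warehouse  weight supplier  reorder_x5
5       22        W3      49   Globex         110
3       72        W1      42   Globex         360
Hence 110.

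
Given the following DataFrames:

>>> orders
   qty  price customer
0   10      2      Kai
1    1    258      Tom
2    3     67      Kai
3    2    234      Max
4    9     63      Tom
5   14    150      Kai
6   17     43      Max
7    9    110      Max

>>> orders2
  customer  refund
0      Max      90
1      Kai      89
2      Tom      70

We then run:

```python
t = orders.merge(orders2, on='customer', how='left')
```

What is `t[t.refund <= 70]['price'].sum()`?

merge on 'customer' (how='left') → 8 rows:
   qty  price customer  refund
0   10      2      Kai      89
1    1    258      Tom      70
2    3     67      Kai      89
3    2    234      Max      90
4    9     63      Tom      70
5   14    150      Kai      89
6   17     43      Max      90
7    9    110      Max      90
filter rows where refund <= 70:
   qty  price customer  refund
1    1    258      Tom      70
4    9     63      Tom      70
The sum of column 'price' is 321.

321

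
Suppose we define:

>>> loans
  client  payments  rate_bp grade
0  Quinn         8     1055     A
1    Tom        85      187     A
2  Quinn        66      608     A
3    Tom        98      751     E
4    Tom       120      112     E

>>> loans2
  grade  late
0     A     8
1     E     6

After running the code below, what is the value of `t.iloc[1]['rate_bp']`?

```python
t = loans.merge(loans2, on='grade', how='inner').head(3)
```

187

merge on 'grade' (how='inner') → 5 rows:
  client  payments  rate_bp grade  late
0  Quinn         8     1055     A     8
1    Tom        85      187     A     8
2  Quinn        66      608     A     8
3    Tom        98      751     E     6
4    Tom       120      112     E     6
take first 3 rows:
  client  payments  rate_bp grade  late
0  Quinn         8     1055     A     8
1    Tom        85      187     A     8
2  Quinn        66      608     A     8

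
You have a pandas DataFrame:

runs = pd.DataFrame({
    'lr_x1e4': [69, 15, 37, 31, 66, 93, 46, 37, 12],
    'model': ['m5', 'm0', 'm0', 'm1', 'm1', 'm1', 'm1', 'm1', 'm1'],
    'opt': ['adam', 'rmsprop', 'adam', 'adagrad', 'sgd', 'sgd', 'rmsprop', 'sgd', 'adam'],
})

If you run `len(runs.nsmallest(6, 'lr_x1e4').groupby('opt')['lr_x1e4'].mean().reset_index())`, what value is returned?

take 6 rows with smallest lr_x1e4:
   lr_x1e4 model      opt
8       12    m1     adam
1       15    m0  rmsprop
3       31    m1  adagrad
2       37    m0     adam
7       37    m1      sgd
6       46    m1  rmsprop
group by opt, mean of lr_x1e4:
opt
adagrad    31.0
adam       24.5
rmsprop    30.5
sgd        37.0
Name: lr_x1e4, dtype: float64
reset_index():
       opt  lr_x1e4
0  adagrad     31.0
1     adam     24.5
2  rmsprop     30.5
3      sgd     37.0
Taking the number of rows gives 4.

4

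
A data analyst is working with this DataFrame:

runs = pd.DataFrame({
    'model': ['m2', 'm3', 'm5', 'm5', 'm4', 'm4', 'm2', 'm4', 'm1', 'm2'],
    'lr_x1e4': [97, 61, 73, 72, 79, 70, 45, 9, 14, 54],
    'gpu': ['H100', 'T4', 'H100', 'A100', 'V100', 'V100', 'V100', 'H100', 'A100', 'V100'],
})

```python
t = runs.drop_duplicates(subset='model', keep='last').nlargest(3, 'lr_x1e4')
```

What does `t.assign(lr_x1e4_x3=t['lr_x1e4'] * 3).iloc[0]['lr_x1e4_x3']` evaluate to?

drop duplicate model (keep=last):
  model  lr_x1e4   gpu
1    m3       61    T4
3    m5       72  A100
7    m4        9  H100
8    m1       14  A100
9    m2       54  V100
take 3 rows with largest lr_x1e4:
  model  lr_x1e4   gpu
3    m5       72  A100
1    m3       61    T4
9    m2       54  V100
add column lr_x1e4_x3 = t['lr_x1e4'] * 3:
  model  lr_x1e4   gpu  lr_x1e4_x3
3    m5       72  A100         216
1    m3       61    T4         183
9    m2       54  V100         162

216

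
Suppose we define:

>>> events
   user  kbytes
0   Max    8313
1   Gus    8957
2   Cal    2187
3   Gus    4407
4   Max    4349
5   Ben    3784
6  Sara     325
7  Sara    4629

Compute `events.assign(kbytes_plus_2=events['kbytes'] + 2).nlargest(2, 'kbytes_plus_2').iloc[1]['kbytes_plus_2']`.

add column kbytes_plus_2 = events['kbytes'] + 2:
   user  kbytes  kbytes_plus_2
0   Max    8313           8315
1   Gus    8957           8959
2   Cal    2187           2189
3   Gus    4407           4409
4   Max    4349           4351
5   Ben    3784           3786
6  Sara     325            327
7  Sara    4629           4631
take 2 rows with largest kbytes_plus_2:
  user  kbytes  kbytes_plus_2
1  Gus    8957           8959
0  Max    8313           8315
So iloc[1]['kbytes_plus_2'] = 8315.

8315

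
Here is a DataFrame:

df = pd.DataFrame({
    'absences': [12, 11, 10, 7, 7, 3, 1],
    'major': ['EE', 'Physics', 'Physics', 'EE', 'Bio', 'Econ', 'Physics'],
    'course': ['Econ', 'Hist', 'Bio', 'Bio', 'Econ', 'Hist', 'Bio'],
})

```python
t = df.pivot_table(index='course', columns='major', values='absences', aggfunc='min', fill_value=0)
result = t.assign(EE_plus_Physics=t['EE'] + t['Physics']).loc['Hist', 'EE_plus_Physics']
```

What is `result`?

11

pivot: rows=course, cols=major, min(absences):
major   Bio  EE  Econ  Physics
course                        
Bio       0   7     0        1
Econ      7  12     0        0
Hist      0   0     3       11
add column EE_plus_Physics = t['EE'] + t['Physics']:
major   Bio  EE  Econ  Physics  EE_plus_Physics
course                                         
Bio       0   7     0        1                8
Econ      7  12     0        0               12
Hist      0   0     3       11               11
Then the value at row 'Hist', column 'EE_plus_Physics': 11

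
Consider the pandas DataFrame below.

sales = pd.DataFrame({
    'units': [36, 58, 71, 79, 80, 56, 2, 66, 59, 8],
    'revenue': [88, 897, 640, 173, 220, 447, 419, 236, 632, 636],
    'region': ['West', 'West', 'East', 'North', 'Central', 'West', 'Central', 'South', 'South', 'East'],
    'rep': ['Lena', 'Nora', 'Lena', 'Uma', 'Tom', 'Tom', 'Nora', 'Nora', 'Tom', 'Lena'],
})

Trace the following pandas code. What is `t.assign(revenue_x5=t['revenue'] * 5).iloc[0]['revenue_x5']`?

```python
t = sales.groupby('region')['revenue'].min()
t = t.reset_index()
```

1100

group by region, min of revenue:
region
Central    220
East       636
North      173
South      236
West        88
Name: revenue, dtype: int64
reset_index():
    region  revenue
0  Central      220
1     East      636
2    North      173
3    South      236
4     West       88
add column revenue_x5 = t['revenue'] * 5:
    region  revenue  revenue_x5
0  Central      220        1100
1     East      636        3180
2    North      173         865
3    South      236        1180
4     West       88         440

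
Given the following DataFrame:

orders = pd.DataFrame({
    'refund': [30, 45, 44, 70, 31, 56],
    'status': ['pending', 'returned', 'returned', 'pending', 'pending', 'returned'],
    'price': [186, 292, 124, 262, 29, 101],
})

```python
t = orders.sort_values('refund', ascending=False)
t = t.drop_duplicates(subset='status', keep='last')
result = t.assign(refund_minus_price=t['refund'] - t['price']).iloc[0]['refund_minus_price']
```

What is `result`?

sort by refund descending:
   refund    status  price
3      70   pending    262
5      56  returned    101
1      45  returned    292
2      44  returned    124
4      31   pending     29
0      30   pending    186
drop duplicate status (keep=last):
   refund    status  price
2      44  returned    124
0      30   pending    186
add column refund_minus_price = t['refund'] - t['price']:
   refund    status  price  refund_minus_price
2      44  returned    124                 -80
0      30   pending    186                -156
value at position 0, column 'refund_minus_price' → -80

-80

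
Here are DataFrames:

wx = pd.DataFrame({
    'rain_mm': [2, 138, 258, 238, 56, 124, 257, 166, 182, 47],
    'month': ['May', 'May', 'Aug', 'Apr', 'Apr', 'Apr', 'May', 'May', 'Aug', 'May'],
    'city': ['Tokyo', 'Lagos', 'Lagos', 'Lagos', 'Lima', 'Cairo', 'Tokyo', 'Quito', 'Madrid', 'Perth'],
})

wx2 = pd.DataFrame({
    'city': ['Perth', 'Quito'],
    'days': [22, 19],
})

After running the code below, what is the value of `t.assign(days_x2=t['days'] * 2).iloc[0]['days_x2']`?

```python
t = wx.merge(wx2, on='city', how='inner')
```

38

merge on 'city' (how='inner') → 2 rows:
   rain_mm month   city  days
0      166   May  Quito    19
1       47   May  Perth    22
add column days_x2 = t['days'] * 2:
   rain_mm month   city  days  days_x2
0      166   May  Quito    19       38
1       47   May  Perth    22       44
The value at position 0, column 'days_x2' is 38.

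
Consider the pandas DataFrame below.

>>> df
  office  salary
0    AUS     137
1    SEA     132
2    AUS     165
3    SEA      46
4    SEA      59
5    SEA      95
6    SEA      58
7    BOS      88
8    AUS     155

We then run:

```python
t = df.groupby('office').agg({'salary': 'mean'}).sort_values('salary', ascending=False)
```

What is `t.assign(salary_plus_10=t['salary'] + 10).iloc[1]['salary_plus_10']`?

98.0

group by office, mean of salary:
            salary
office            
AUS     152.333333
BOS      88.000000
SEA      78.000000
sort by salary descending:
            salary
office            
AUS     152.333333
BOS      88.000000
SEA      78.000000
add column salary_plus_10 = t['salary'] + 10:
            salary  salary_plus_10
office                            
AUS     152.333333      162.333333
BOS      88.000000       98.000000
SEA      78.000000       88.000000
Reading off the value at position 1, column 'salary_plus_10', we get 98.0.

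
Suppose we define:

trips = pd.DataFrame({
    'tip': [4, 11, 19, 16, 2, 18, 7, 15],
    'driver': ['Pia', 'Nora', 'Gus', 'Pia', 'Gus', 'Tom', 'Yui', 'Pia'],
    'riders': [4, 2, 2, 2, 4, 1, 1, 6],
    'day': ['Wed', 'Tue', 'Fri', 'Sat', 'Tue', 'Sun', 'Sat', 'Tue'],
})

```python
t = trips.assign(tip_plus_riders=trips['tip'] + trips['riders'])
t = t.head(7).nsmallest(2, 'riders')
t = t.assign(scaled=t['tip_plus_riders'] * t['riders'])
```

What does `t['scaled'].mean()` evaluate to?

13.5

add column tip_plus_riders = trips['tip'] + trips['riders']:
   tip driver  riders  day  tip_plus_riders
0    4    Pia       4  Wed                8
1   11   Nora       2  Tue               13
2   19    Gus       2  Fri               21
3   16    Pia       2  Sat               18
4    2    Gus       4  Tue                6
5   18    Tom       1  Sun               19
6    7    Yui       1  Sat                8
7   15    Pia       6  Tue               21
take first 7 rows:
   tip driver  riders  day  tip_plus_riders
0    4    Pia       4  Wed                8
1   11   Nora       2  Tue               13
2   19    Gus       2  Fri               21
3   16    Pia       2  Sat               18
4    2    Gus       4  Tue                6
5   18    Tom       1  Sun               19
6    7    Yui       1  Sat                8
take 2 rows with smallest riders:
   tip driver  riders  day  tip_plus_riders
5   18    Tom       1  Sun               19
6    7    Yui       1  Sat                8
add column scaled = t['tip_plus_riders'] * t['riders']:
   tip driver  riders  day  tip_plus_riders  scaled
5   18    Tom       1  Sun               19      19
6    7    Yui       1  Sat                8       8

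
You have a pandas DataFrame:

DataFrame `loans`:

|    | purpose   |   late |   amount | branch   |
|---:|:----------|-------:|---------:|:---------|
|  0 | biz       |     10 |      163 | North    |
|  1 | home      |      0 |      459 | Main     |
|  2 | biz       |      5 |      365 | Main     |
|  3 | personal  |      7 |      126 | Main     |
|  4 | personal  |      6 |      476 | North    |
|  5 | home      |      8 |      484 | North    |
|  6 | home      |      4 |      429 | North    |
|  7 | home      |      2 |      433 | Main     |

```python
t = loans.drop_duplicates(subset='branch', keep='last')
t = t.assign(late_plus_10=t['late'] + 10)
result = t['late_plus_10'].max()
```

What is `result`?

14

drop duplicate branch (keep=last):
  purpose  late  amount branch
6    home     4     429  North
7    home     2     433   Main
add column late_plus_10 = t['late'] + 10:
  purpose  late  amount branch  late_plus_10
6    home     4     429  North            14
7    home     2     433   Main            12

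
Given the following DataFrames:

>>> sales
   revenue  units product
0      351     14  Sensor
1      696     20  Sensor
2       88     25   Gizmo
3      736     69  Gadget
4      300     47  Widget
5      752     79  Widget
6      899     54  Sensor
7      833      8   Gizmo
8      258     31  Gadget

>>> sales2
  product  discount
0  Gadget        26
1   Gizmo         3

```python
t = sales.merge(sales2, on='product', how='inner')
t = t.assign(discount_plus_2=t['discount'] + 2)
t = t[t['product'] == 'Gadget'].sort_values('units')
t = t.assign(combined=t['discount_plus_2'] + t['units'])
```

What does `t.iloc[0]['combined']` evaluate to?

59

merge on 'product' (how='inner') → 4 rows:
   revenue  units product  discount
0       88     25   Gizmo         3
1      736     69  Gadget        26
2      833      8   Gizmo         3
3      258     31  Gadget        26
add column discount_plus_2 = t['discount'] + 2:
   revenue  units product  discount  discount_plus_2
0       88     25   Gizmo         3                5
1      736     69  Gadget        26               28
2      833      8   Gizmo         3                5
3      258     31  Gadget        26               28
filter rows where product == 'Gadget':
   revenue  units product  discount  discount_plus_2
1      736     69  Gadget        26               28
3      258     31  Gadget        26               28
sort by units:
   revenue  units product  discount  discount_plus_2
3      258     31  Gadget        26               28
1      736     69  Gadget        26               28
add column combined = t['discount_plus_2'] + t['units']:
   revenue  units product  discount  discount_plus_2  combined
3      258     31  Gadget        26               28        59
1      736     69  Gadget        26               28        97
value at position 0, column 'combined' → 59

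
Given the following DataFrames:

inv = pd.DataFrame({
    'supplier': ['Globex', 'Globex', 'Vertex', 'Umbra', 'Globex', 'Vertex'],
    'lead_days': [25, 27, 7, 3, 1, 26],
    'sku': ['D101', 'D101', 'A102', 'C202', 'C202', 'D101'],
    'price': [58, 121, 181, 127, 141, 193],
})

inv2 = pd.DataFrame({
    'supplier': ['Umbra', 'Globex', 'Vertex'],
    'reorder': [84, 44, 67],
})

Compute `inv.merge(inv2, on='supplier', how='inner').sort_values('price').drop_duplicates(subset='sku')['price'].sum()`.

366

merge on 'supplier' (how='inner') → 6 rows:
  supplier  lead_days   sku  price  reorder
0   Globex         25  D101     58       44
1   Globex         27  D101    121       44
2   Vertex          7  A102    181       67
3    Umbra          3  C202    127       84
4   Globex          1  C202    141       44
5   Vertex         26  D101    193       67
sort by price:
  supplier  lead_days   sku  price  reorder
0   Globex         25  D101     58       44
1   Globex         27  D101    121       44
3    Umbra          3  C202    127       84
4   Globex          1  C202    141       44
2   Vertex          7  A102    181       67
5   Vertex         26  D101    193       67
drop duplicate sku (keep=first):
  supplier  lead_days   sku  price  reorder
0   Globex         25  D101     58       44
3    Umbra          3  C202    127       84
2   Vertex          7  A102    181       67
Reading off the sum of column 'price', we get 366.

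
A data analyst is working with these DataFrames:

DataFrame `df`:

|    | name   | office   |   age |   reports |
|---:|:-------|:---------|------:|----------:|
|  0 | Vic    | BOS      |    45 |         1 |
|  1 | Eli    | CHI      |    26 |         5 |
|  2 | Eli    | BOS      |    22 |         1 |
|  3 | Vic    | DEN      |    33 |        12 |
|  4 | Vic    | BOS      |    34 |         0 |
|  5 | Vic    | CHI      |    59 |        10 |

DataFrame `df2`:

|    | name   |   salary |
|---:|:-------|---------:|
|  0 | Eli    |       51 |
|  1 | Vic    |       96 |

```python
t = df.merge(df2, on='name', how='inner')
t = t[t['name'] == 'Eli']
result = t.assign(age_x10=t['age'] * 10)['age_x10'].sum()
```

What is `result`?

merge on 'name' (how='inner') → 6 rows:
  name office  age  reports  salary
0  Vic    BOS   45        1      96
1  Eli    CHI   26        5      51
2  Eli    BOS   22        1      51
3  Vic    DEN   33       12      96
4  Vic    BOS   34        0      96
5  Vic    CHI   59       10      96
filter rows where name == 'Eli':
  name office  age  reports  salary
1  Eli    CHI   26        5      51
2  Eli    BOS   22        1      51
add column age_x10 = t['age'] * 10:
  name office  age  reports  salary  age_x10
1  Eli    CHI   26        5      51      260
2  Eli    BOS   22        1      51      220
sum of column 'age_x10' → 480

480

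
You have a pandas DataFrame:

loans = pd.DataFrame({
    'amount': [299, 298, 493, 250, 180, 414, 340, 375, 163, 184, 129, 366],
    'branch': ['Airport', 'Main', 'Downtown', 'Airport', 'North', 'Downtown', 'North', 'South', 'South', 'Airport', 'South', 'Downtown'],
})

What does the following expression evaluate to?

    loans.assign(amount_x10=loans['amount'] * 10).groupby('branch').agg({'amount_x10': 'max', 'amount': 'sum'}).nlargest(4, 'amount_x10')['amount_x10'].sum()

15070

add column amount_x10 = loans['amount'] * 10:
    amount    branch  amount_x10
0      299   Airport        2990
1      298      Main        2980
2      493  Downtown        4930
3      250   Airport        2500
4      180     North        1800
5      414  Downtown        4140
6      340     North        3400
7      375     South        3750
8      163     South        1630
9      184   Airport        1840
10     129     South        1290
11     366  Downtown        3660
group by branch: max(amount_x10), sum(amount):
          amount_x10  amount
branch                      
Airport         2990     733
Downtown        4930    1273
Main            2980     298
North           3400     520
South           3750     667
take 4 rows with largest amount_x10:
          amount_x10  amount
branch                      
Downtown        4930    1273
South           3750     667
North           3400     520
Airport         2990     733
Reading off the sum of column 'amount_x10', we get 15070.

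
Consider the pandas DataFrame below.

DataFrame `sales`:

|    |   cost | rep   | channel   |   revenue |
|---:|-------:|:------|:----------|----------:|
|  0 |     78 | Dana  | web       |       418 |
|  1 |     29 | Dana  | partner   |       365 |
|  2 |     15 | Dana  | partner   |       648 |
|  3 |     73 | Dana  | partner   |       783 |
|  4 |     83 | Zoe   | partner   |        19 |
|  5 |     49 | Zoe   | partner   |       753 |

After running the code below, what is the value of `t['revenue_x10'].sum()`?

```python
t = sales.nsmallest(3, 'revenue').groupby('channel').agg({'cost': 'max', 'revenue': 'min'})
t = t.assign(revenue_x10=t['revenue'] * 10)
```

4370

take 3 rows with smallest revenue:
   cost   rep  channel  revenue
4    83   Zoe  partner       19
1    29  Dana  partner      365
0    78  Dana      web      418
group by channel: max(cost), min(revenue):
         cost  revenue
channel               
partner    83       19
web        78      418
add column revenue_x10 = t['revenue'] * 10:
         cost  revenue  revenue_x10
channel                            
partner    83       19          190
web        78      418         4180
Hence 4370.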